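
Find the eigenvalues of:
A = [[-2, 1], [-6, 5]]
λ = -1, 4

Solve det(A - λI) = 0. For a 2×2 matrix this is λ² - (trace)λ + det = 0.
trace(A) = -2 + 5 = 3.
det(A) = (-2)*(5) - (1)*(-6) = -10 + 6 = -4.
Characteristic equation: λ² - (3)λ + (-4) = 0.
Discriminant: (3)² - 4*(-4) = 9 + 16 = 25.
Roots: λ = (3 ± √25) / 2 = -1, 4.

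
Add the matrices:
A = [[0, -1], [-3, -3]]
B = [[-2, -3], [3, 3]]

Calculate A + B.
[[-2, -4], [0, 0]]

Add corresponding elements:
(0)+(-2)=-2
(-1)+(-3)=-4
(-3)+(3)=0
(-3)+(3)=0
A + B = [[-2, -4], [0, 0]]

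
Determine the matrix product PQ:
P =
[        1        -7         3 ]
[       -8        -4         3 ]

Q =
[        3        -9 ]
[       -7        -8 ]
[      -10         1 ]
PQ =
[       22        50 ]
[      -26       107 ]

Matrix multiplication: (PQ)[i][j] = sum over k of P[i][k] * Q[k][j].
  (PQ)[0][0] = (1)*(3) + (-7)*(-7) + (3)*(-10) = 22
  (PQ)[0][1] = (1)*(-9) + (-7)*(-8) + (3)*(1) = 50
  (PQ)[1][0] = (-8)*(3) + (-4)*(-7) + (3)*(-10) = -26
  (PQ)[1][1] = (-8)*(-9) + (-4)*(-8) + (3)*(1) = 107
PQ =
[       22        50 ]
[      -26       107 ]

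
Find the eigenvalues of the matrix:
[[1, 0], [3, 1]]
λ = 1 and λ = 1

Characteristic equation: det(A - λI) = 0
λ² - (trace)λ + (det) = 0
λ² - (2)λ + (1) = 0
λ² - 2λ + 1 = 0
Solving: λ = 1, 1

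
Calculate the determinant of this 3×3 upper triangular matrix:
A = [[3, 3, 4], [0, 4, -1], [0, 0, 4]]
48

The determinant of a triangular matrix is the product of its diagonal entries (the off-diagonal entries above the diagonal do not affect it).
det(A) = (3) * (4) * (4) = 48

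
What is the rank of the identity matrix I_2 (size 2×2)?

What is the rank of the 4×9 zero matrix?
rank(I_2) = 2, rank(0) = 0

The identity I_2 has 2 columns that are the standard basis vectors e_1, …, e_2. These are linearly independent, so all 2 columns are pivots and rank(I_2) = 2.
The 4×9 zero matrix has every entry zero, so every row is the zero row and there are no pivots; rank(0) = 0.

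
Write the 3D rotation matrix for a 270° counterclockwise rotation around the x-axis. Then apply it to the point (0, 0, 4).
R = [[1, 0, 0], [0, 0, 1], [0, -1, 0]]; R·(0, 0, 4) = (0, 4, 0)

Rotation matrix for 270° around x-axis:
cos(270°) = 0, sin(270°) = -1
R = [[1, 0, 0], [0, 0, 1], [0, -1, 0]]
Apply to (0, 0, 4): R·[0, 0, 4]ᵀ = (0, 4, 0)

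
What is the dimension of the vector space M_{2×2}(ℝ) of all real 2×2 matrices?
Dimension = 4

A real 2×2 matrix is determined by its 2·2 = 4 independent entries.
A standard basis is {E_ij : 1 ≤ i ≤ 2, 1 ≤ j ≤ 2}, where E_ij has a 1 in position (i, j) and 0 elsewhere — there are 4 such matrices, and they are linearly independent and span M_{2×2}(ℝ).
Therefore dim(M_{2×2}(ℝ)) = 4.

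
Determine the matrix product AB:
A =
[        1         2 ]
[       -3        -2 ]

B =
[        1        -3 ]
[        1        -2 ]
AB =
[        3        -7 ]
[       -5        13 ]

Matrix multiplication: (AB)[i][j] = sum over k of A[i][k] * B[k][j].
  (AB)[0][0] = (1)*(1) + (2)*(1) = 3
  (AB)[0][1] = (1)*(-3) + (2)*(-2) = -7
  (AB)[1][0] = (-3)*(1) + (-2)*(1) = -5
  (AB)[1][1] = (-3)*(-3) + (-2)*(-2) = 13
AB =
[        3        -7 ]
[       -5        13 ]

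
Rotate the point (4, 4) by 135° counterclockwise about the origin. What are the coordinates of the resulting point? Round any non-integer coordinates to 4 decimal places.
(-5.6569, 0.0000)

Rotation matrix R(θ) = [[cos θ, -sin θ], [sin θ, cos θ]]; for θ = 135°:
R = [[-√2/2, -√2/2], [√2/2, -√2/2]]
Result: R × [4, 4]ᵀ = [-√2/2·4 + (-√2/2)·4, √2/2·4 + (-√2/2)·4]ᵀ = (-5.6569, 0.0000)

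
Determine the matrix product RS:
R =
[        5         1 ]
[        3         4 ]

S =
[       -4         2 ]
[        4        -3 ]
RS =
[      -16         7 ]
[        4        -6 ]

Matrix multiplication: (RS)[i][j] = sum over k of R[i][k] * S[k][j].
  (RS)[0][0] = (5)*(-4) + (1)*(4) = -16
  (RS)[0][1] = (5)*(2) + (1)*(-3) = 7
  (RS)[1][0] = (3)*(-4) + (4)*(4) = 4
  (RS)[1][1] = (3)*(2) + (4)*(-3) = -6
RS =
[      -16         7 ]
[        4        -6 ]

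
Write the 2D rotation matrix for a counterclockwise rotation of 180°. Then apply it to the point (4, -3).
R = [[-1, 0], [0, -1]]; R·(4, -3) = (-4, 3)

Rotation matrix formula: R(θ) = [[cos θ, -sin θ], [sin θ, cos θ]]
For θ = 180°:
cos(180°) = -1
sin(180°) = 0
R = [[-1, 0], [0, -1]]
Apply to (4, -3): [-1·4 + (0)·-3, 0·4 + -1·-3] = (-4, 3)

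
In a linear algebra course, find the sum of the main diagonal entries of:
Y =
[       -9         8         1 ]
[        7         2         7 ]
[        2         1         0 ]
tr(Y) = -9 + 2 + 0 = -7

The trace of a square matrix is the sum of its diagonal entries.
Diagonal entries of Y: Y[0][0] = -9, Y[1][1] = 2, Y[2][2] = 0.
tr(Y) = -9 + 2 + 0 = -7.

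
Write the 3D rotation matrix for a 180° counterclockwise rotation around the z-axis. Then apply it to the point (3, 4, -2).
R = [[-1, 0, 0], [0, -1, 0], [0, 0, 1]]; R·(3, 4, -2) = (-3, -4, -2)

Rotation matrix for 180° around z-axis:
cos(180°) = -1, sin(180°) = 0
R = [[-1, 0, 0], [0, -1, 0], [0, 0, 1]]
Apply to (3, 4, -2): R·[3, 4, -2]ᵀ = (-3, -4, -2)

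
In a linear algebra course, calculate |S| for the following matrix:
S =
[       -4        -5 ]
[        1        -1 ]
det(S) = 9

For a 2×2 matrix [[a, b], [c, d]], det = a*d - b*c.
det(S) = (-4)*(-1) - (-5)*(1) = 4 + 5 = 9.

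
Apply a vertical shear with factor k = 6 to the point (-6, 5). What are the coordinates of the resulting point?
(-6, -31)

Shear matrix for vertical shear with factor k = 6:
[[1, 0], [6, 1]]
Result: (-6, 5) → (-6, -31)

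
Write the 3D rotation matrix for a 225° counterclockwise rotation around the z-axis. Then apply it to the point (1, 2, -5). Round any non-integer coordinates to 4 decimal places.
R = [[-√2/2, √2/2, 0], [-√2/2, -√2/2, 0], [0, 0, 1]]; R·(1, 2, -5) = (0.7071, -2.1213, -5.0000)

Rotation matrix for 225° around z-axis:
cos(225°) = -√2/2, sin(225°) = -√2/2
R = [[-√2/2, √2/2, 0], [-√2/2, -√2/2, 0], [0, 0, 1]]
Apply to (1, 2, -5): R·[1, 2, -5]ᵀ = (0.7071, -2.1213, -5.0000)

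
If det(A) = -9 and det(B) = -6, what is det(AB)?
54

Use the multiplicative property of determinants: det(AB) = det(A)*det(B).
det(AB) = (-9)*(-6) = 54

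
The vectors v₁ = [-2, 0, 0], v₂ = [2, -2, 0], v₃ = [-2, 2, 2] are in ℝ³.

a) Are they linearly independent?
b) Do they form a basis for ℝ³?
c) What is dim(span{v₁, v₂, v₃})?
Yes independent, yes basis, dim = 3

Stack v₁, v₂, v₃ as rows of a 3×3 matrix.
[[-2, 0, 0]; [2, -2, 0]; [-2, 2, 2]] is already lower triangular with nonzero diagonal entries (-2, -2, 2), so its determinant is the product of the diagonal entries, det = (-2)·(-2)·(2) = 8 ≠ 0, and the rows are linearly independent.
Three linearly independent vectors in ℝ³ form a basis for ℝ³, so dim(span{v₁,v₂,v₃}) = 3.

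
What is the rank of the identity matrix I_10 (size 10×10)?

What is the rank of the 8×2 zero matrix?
rank(I_10) = 10, rank(0) = 0

The identity I_10 has 10 columns that are the standard basis vectors e_1, …, e_10. These are linearly independent, so all 10 columns are pivots and rank(I_10) = 10.
The 8×2 zero matrix has every entry zero, so every row is the zero row and there are no pivots; rank(0) = 0.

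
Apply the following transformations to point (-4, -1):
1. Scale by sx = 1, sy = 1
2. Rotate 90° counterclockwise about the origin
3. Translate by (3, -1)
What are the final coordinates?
(4, -5)

Step 1: Scale → (-4, -1)
Step 2: Rotate 90° → (1, -4)
Step 3: Translate → (4, -5)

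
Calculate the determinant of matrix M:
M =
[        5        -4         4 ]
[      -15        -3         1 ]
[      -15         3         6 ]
det(M) = -765

Expand along row 0 (cofactor expansion): det(M) = a*(e*i - f*h) - b*(d*i - f*g) + c*(d*h - e*g), where the 3×3 is [[a, b, c], [d, e, f], [g, h, i]].
Minor M_00 = (-3)*(6) - (1)*(3) = -18 - 3 = -21.
Minor M_01 = (-15)*(6) - (1)*(-15) = -90 + 15 = -75.
Minor M_02 = (-15)*(3) - (-3)*(-15) = -45 - 45 = -90.
det(M) = (5)*(-21) - (-4)*(-75) + (4)*(-90) = -105 - 300 - 360 = -765.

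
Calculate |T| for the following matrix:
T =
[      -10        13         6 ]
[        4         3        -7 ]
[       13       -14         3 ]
det(T) = -1019

Expand along row 0 (cofactor expansion): det(T) = a*(e*i - f*h) - b*(d*i - f*g) + c*(d*h - e*g), where the 3×3 is [[a, b, c], [d, e, f], [g, h, i]].
Minor M_00 = (3)*(3) - (-7)*(-14) = 9 - 98 = -89.
Minor M_01 = (4)*(3) - (-7)*(13) = 12 + 91 = 103.
Minor M_02 = (4)*(-14) - (3)*(13) = -56 - 39 = -95.
det(T) = (-10)*(-89) - (13)*(103) + (6)*(-95) = 890 - 1339 - 570 = -1019.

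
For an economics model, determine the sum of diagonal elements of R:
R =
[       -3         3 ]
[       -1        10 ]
tr(R) = -3 + 10 = 7

The trace of a square matrix is the sum of its diagonal entries.
Diagonal entries of R: R[0][0] = -3, R[1][1] = 10.
tr(R) = -3 + 10 = 7.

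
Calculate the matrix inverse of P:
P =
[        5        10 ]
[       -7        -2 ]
det(P) = 60
P⁻¹ =
[    -1/30      -1/6 ]
[     7/60      1/12 ]

For a 2×2 matrix P = [[a, b], [c, d]] with det(P) ≠ 0, P⁻¹ = (1/det(P)) * [[d, -b], [-c, a]].
det(P) = (5)*(-2) - (10)*(-7) = -10 + 70 = 60.
P⁻¹ = (1/60) * [[-2, -10], [7, 5]].
Dividing each entry by 60 and reducing:
P⁻¹ =
[    -1/30      -1/6 ]
[     7/60      1/12 ]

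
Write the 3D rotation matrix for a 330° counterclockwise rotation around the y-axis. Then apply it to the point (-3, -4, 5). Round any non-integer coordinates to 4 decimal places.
R = [[√3/2, 0, -1/2], [0, 1, 0], [1/2, 0, √3/2]]; R·(-3, -4, 5) = (-5.0981, -4.0000, 2.8301)

Rotation matrix for 330° around y-axis:
cos(330°) = √3/2, sin(330°) = -1/2
R = [[√3/2, 0, -1/2], [0, 1, 0], [1/2, 0, √3/2]]
Apply to (-3, -4, 5): R·[-3, -4, 5]ᵀ = (-5.0981, -4.0000, 2.8301)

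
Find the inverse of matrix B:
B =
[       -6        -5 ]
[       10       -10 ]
det(B) = 110
B⁻¹ =
[    -1/11      1/22 ]
[    -1/11     -3/55 ]

For a 2×2 matrix B = [[a, b], [c, d]] with det(B) ≠ 0, B⁻¹ = (1/det(B)) * [[d, -b], [-c, a]].
det(B) = (-6)*(-10) - (-5)*(10) = 60 + 50 = 110.
B⁻¹ = (1/110) * [[-10, 5], [-10, -6]].
Dividing each entry by 110 and reducing:
B⁻¹ =
[    -1/11      1/22 ]
[    -1/11     -3/55 ]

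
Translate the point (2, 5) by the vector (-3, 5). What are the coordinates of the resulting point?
(-1, 10)

Translation by (-3, 5):
x' = 2 + -3 = -1
y' = 5 + 5 = 10
Homogeneous matrix: [[1, 0, -3], [0, 1, 5], [0, 0, 1]]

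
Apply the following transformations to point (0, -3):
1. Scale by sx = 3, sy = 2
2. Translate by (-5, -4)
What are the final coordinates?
(-5, -10)

Step 1: Scale (0, -3) by (sx, sy) = (3, 2) → (0, -6)
Step 2: Translate by (-5, -4) → (-5, -10)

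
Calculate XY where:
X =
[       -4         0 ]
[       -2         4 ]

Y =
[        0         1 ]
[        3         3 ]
XY =
[        0        -4 ]
[       12        10 ]

Matrix multiplication: (XY)[i][j] = sum over k of X[i][k] * Y[k][j].
  (XY)[0][0] = (-4)*(0) + (0)*(3) = 0
  (XY)[0][1] = (-4)*(1) + (0)*(3) = -4
  (XY)[1][0] = (-2)*(0) + (4)*(3) = 12
  (XY)[1][1] = (-2)*(1) + (4)*(3) = 10
XY =
[        0        -4 ]
[       12        10 ]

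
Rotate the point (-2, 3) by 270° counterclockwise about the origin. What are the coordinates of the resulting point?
(3, 2)

Rotation matrix R(θ) = [[cos θ, -sin θ], [sin θ, cos θ]]; for θ = 270°:
R = [[0, 1], [-1, 0]]
Result: R × [-2, 3]ᵀ = [0·-2 + (1)·3, -1·-2 + (0)·3]ᵀ = (3, 2)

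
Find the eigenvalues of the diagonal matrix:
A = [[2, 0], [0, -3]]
λ₁ = 2, λ₂ = -3

The characteristic polynomial of A is det(A - λI) = (2 - λ)(-3 - λ) = 0.
The roots are λ = 2 and λ = -3, so the eigenvalues are the diagonal entries.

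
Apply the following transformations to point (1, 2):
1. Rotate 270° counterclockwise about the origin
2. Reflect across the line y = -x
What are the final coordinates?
(1, -2)

Step 1: Rotate 270° → (2, -1)
Step 2: Reflect across the line y = -x → (1, -2)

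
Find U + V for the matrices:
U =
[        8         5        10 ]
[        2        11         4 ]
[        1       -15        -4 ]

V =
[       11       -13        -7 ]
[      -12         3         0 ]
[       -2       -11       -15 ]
U + V =
[       19        -8         3 ]
[      -10        14         4 ]
[       -1       -26       -19 ]

Matrix addition is elementwise: (U+V)[i][j] = U[i][j] + V[i][j].
  (U+V)[0][0] = (8) + (11) = 19
  (U+V)[0][1] = (5) + (-13) = -8
  (U+V)[0][2] = (10) + (-7) = 3
  (U+V)[1][0] = (2) + (-12) = -10
  (U+V)[1][1] = (11) + (3) = 14
  (U+V)[1][2] = (4) + (0) = 4
  (U+V)[2][0] = (1) + (-2) = -1
  (U+V)[2][1] = (-15) + (-11) = -26
  (U+V)[2][2] = (-4) + (-15) = -19
U + V =
[       19        -8         3 ]
[      -10        14         4 ]
[       -1       -26       -19 ]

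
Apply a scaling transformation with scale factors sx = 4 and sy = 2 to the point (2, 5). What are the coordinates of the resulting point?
(8, 10)

Scaling matrix:
[[4, 0], [0, 2]]
Result: (2 × 4, 5 × 2) = (8, 10)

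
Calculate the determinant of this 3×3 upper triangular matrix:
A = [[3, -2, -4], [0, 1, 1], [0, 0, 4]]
12

The determinant of a triangular matrix is the product of its diagonal entries (the off-diagonal entries above the diagonal do not affect it).
det(A) = (3) * (1) * (4) = 12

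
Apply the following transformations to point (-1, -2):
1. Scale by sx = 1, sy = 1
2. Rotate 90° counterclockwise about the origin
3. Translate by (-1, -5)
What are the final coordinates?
(1, -6)

Step 1: Scale → (-1, -2)
Step 2: Rotate 90° → (2, -1)
Step 3: Translate → (1, -6)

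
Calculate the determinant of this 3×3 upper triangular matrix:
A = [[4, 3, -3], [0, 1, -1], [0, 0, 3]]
12

The determinant of a triangular matrix is the product of its diagonal entries (the off-diagonal entries above the diagonal do not affect it).
det(A) = (4) * (1) * (3) = 12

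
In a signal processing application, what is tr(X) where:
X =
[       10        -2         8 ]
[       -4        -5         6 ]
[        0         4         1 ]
tr(X) = 10 - 5 + 1 = 6

The trace of a square matrix is the sum of its diagonal entries.
Diagonal entries of X: X[0][0] = 10, X[1][1] = -5, X[2][2] = 1.
tr(X) = 10 - 5 + 1 = 6.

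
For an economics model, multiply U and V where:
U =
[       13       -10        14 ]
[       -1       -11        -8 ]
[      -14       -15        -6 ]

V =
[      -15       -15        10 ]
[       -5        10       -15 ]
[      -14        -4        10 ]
UV =
[     -341      -351       420 ]
[      182       -63        75 ]
[      369        84        25 ]

Matrix multiplication: (UV)[i][j] = sum over k of U[i][k] * V[k][j].
  (UV)[0][0] = (13)*(-15) + (-10)*(-5) + (14)*(-14) = -341
  (UV)[0][1] = (13)*(-15) + (-10)*(10) + (14)*(-4) = -351
  (UV)[0][2] = (13)*(10) + (-10)*(-15) + (14)*(10) = 420
  (UV)[1][0] = (-1)*(-15) + (-11)*(-5) + (-8)*(-14) = 182
  (UV)[1][1] = (-1)*(-15) + (-11)*(10) + (-8)*(-4) = -63
  (UV)[1][2] = (-1)*(10) + (-11)*(-15) + (-8)*(10) = 75
  (UV)[2][0] = (-14)*(-15) + (-15)*(-5) + (-6)*(-14) = 369
  (UV)[2][1] = (-14)*(-15) + (-15)*(10) + (-6)*(-4) = 84
  (UV)[2][2] = (-14)*(10) + (-15)*(-15) + (-6)*(10) = 25
UV =
[     -341      -351       420 ]
[      182       -63        75 ]
[      369        84        25 ]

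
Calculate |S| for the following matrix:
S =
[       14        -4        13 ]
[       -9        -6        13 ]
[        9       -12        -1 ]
det(S) = 3942

Expand along row 0 (cofactor expansion): det(S) = a*(e*i - f*h) - b*(d*i - f*g) + c*(d*h - e*g), where the 3×3 is [[a, b, c], [d, e, f], [g, h, i]].
Minor M_00 = (-6)*(-1) - (13)*(-12) = 6 + 156 = 162.
Minor M_01 = (-9)*(-1) - (13)*(9) = 9 - 117 = -108.
Minor M_02 = (-9)*(-12) - (-6)*(9) = 108 + 54 = 162.
det(S) = (14)*(162) - (-4)*(-108) + (13)*(162) = 2268 - 432 + 2106 = 3942.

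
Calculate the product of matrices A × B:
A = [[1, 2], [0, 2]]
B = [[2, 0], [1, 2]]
[[4, 4], [2, 4]]

Matrix multiplication:
C[0][0] = 1×2 + 2×1 = 4
C[0][1] = 1×0 + 2×2 = 4
C[1][0] = 0×2 + 2×1 = 2
C[1][1] = 0×0 + 2×2 = 4
Result: [[4, 4], [2, 4]]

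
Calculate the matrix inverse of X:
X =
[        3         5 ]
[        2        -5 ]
det(X) = -25
X⁻¹ =
[      1/5       1/5 ]
[     2/25     -3/25 ]

For a 2×2 matrix X = [[a, b], [c, d]] with det(X) ≠ 0, X⁻¹ = (1/det(X)) * [[d, -b], [-c, a]].
det(X) = (3)*(-5) - (5)*(2) = -15 - 10 = -25.
X⁻¹ = (1/-25) * [[-5, -5], [-2, 3]].
Dividing each entry by -25 and reducing:
X⁻¹ =
[      1/5       1/5 ]
[     2/25     -3/25 ]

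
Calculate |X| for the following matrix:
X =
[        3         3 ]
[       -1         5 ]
det(X) = 18

For a 2×2 matrix [[a, b], [c, d]], det = a*d - b*c.
det(X) = (3)*(5) - (3)*(-1) = 15 + 3 = 18.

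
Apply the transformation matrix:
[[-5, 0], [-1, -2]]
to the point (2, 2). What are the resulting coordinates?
(-10, -6)

Matrix multiplication:
[[-5, 0], [-1, -2]] × [2, 2]ᵀ
= [-5×2 + 0×2, -1×2 + -2×2]ᵀ
= [-10.0000, -6.0000]ᵀ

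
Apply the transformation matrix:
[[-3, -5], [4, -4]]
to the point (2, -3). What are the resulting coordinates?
(9, 20)

Matrix multiplication:
[[-3, -5], [4, -4]] × [2, -3]ᵀ
= [-3×2 + -5×-3, 4×2 + -4×-3]ᵀ
= [9.0000, 20.0000]ᵀ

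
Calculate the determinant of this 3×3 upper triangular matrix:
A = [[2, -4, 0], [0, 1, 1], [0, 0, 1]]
2

The determinant of a triangular matrix is the product of its diagonal entries (the off-diagonal entries above the diagonal do not affect it).
det(A) = (2) * (1) * (1) = 2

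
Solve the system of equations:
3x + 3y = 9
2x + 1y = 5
x = 2, y = 1

Use elimination (row reduction):
Equation 1: 3x + 3y = 9.
Equation 2: 2x + 1y = 5.
Multiply Eq1 by 2 and Eq2 by 3: 6x + 6y = 18;  6x + 3y = 15.
Subtract: (-3)y = -3, so y = 1.
Back-substitute into Eq1: 3x + 3*(1) = 9, so x = 2.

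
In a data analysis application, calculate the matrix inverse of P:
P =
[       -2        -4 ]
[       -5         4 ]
det(P) = -28
P⁻¹ =
[     -1/7      -1/7 ]
[    -5/28      1/14 ]

For a 2×2 matrix P = [[a, b], [c, d]] with det(P) ≠ 0, P⁻¹ = (1/det(P)) * [[d, -b], [-c, a]].
det(P) = (-2)*(4) - (-4)*(-5) = -8 - 20 = -28.
P⁻¹ = (1/-28) * [[4, 4], [5, -2]].
Dividing each entry by -28 and reducing:
P⁻¹ =
[     -1/7      -1/7 ]
[    -5/28      1/14 ]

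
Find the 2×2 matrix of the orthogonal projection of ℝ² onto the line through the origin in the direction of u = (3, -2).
[[9/13, -6/13], [-6/13, 4/13]]

The orthogonal projection onto the line spanned by a nonzero vector u = (a, b) has matrix P = (u uᵀ) / (uᵀ u) = (1/(a² + b²)) · [[a², ab], [ab, b²]].
Here u = (3, -2), so a² + b² = 9 + 4 = 13.
P = (1/13) · [[9, -6], [-6, 4]] = [[9/13, -6/13], [-6/13, 4/13]].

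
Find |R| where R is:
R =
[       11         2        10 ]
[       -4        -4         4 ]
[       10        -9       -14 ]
det(R) = 1740

Expand along row 0 (cofactor expansion): det(R) = a*(e*i - f*h) - b*(d*i - f*g) + c*(d*h - e*g), where the 3×3 is [[a, b, c], [d, e, f], [g, h, i]].
Minor M_00 = (-4)*(-14) - (4)*(-9) = 56 + 36 = 92.
Minor M_01 = (-4)*(-14) - (4)*(10) = 56 - 40 = 16.
Minor M_02 = (-4)*(-9) - (-4)*(10) = 36 + 40 = 76.
det(R) = (11)*(92) - (2)*(16) + (10)*(76) = 1012 - 32 + 760 = 1740.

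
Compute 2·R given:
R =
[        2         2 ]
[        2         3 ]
2R =
[        4         4 ]
[        4         6 ]

Scalar multiplication is elementwise: (2R)[i][j] = 2 * R[i][j].
  (2R)[0][0] = 2 * (2) = 4
  (2R)[0][1] = 2 * (2) = 4
  (2R)[1][0] = 2 * (2) = 4
  (2R)[1][1] = 2 * (3) = 6
2R =
[        4         4 ]
[        4         6 ]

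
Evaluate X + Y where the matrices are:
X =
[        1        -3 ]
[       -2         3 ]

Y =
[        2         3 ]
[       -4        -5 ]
X + Y =
[        3         0 ]
[       -6        -2 ]

Matrix addition is elementwise: (X+Y)[i][j] = X[i][j] + Y[i][j].
  (X+Y)[0][0] = (1) + (2) = 3
  (X+Y)[0][1] = (-3) + (3) = 0
  (X+Y)[1][0] = (-2) + (-4) = -6
  (X+Y)[1][1] = (3) + (-5) = -2
X + Y =
[        3         0 ]
[       -6        -2 ]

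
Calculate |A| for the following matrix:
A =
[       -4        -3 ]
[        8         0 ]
det(A) = 24

For a 2×2 matrix [[a, b], [c, d]], det = a*d - b*c.
det(A) = (-4)*(0) - (-3)*(8) = 0 + 24 = 24.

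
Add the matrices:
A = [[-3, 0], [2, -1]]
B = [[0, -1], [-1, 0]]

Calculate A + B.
[[-3, -1], [1, -1]]

Add corresponding elements:
(-3)+(0)=-3
(0)+(-1)=-1
(2)+(-1)=1
(-1)+(0)=-1
A + B = [[-3, -1], [1, -1]]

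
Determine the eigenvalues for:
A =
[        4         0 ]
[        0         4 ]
λ = 4, 4

Solve det(A - λI) = 0. For a 2×2 matrix the characteristic equation is λ² - (trace)λ + det = 0.
trace(A) = a + d = 4 + 4 = 8.
det(A) = a*d - b*c = (4)*(4) - (0)*(0) = 16 - 0 = 16.
Characteristic equation: λ² - (8)λ + (16) = 0.
Discriminant = (8)² - 4*(16) = 64 - 64 = 0.
λ = (8 ± √0) / 2 = (8 ± 0) / 2 = 4, 4.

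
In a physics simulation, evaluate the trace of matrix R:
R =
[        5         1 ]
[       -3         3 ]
tr(R) = 5 + 3 = 8

The trace of a square matrix is the sum of its diagonal entries.
Diagonal entries of R: R[0][0] = 5, R[1][1] = 3.
tr(R) = 5 + 3 = 8.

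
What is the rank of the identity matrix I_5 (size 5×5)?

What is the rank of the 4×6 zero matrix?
rank(I_5) = 5, rank(0) = 0

The identity I_5 has 5 columns that are the standard basis vectors e_1, …, e_5. These are linearly independent, so all 5 columns are pivots and rank(I_5) = 5.
The 4×6 zero matrix has every entry zero, so every row is the zero row and there are no pivots; rank(0) = 0.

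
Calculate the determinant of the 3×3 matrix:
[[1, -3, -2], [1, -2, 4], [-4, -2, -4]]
72

Expansion along first row:
det = 1·det([[-2,4],[-2,-4]]) - -3·det([[1,4],[-4,-4]]) + -2·det([[1,-2],[-4,-2]])
    = 1·(-2·-4 - 4·-2) - -3·(1·-4 - 4·-4) + -2·(1·-2 - -2·-4)
    = 1·16 - -3·12 + -2·-10
    = 16 + 36 + 20 = 72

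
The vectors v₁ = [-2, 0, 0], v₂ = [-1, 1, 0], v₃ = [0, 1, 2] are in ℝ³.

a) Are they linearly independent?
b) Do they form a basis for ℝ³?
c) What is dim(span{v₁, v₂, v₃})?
Yes independent, yes basis, dim = 3

Stack v₁, v₂, v₃ as rows of a 3×3 matrix.
[[-2, 0, 0]; [-1, 1, 0]; [0, 1, 2]] is already lower triangular with nonzero diagonal entries (-2, 1, 2), so its determinant is the product of the diagonal entries, det = (-2)·(1)·(2) = -4 ≠ 0, and the rows are linearly independent.
Three linearly independent vectors in ℝ³ form a basis for ℝ³, so dim(span{v₁,v₂,v₃}) = 3.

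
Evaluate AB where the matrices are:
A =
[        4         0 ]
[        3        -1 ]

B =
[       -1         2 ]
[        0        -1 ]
AB =
[       -4         8 ]
[       -3         7 ]

Matrix multiplication: (AB)[i][j] = sum over k of A[i][k] * B[k][j].
  (AB)[0][0] = (4)*(-1) + (0)*(0) = -4
  (AB)[0][1] = (4)*(2) + (0)*(-1) = 8
  (AB)[1][0] = (3)*(-1) + (-1)*(0) = -3
  (AB)[1][1] = (3)*(2) + (-1)*(-1) = 7
AB =
[       -4         8 ]
[       -3         7 ]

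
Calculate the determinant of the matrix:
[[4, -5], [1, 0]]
5

For a 2×2 matrix [[a, b], [c, d]], det = ad - bc
det = (4)(0) - (-5)(1) = 0 - -5 = 5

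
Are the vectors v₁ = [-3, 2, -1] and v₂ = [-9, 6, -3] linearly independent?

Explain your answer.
No, linearly dependent (v₂ = 3·v₁)

Check whether there is a scalar k with v₂ = k·v₁.
Comparing components, k = 3 satisfies 3·[-3, 2, -1] = [-9, 6, -3].
Since v₂ is a scalar multiple of v₁, the two vectors are linearly dependent.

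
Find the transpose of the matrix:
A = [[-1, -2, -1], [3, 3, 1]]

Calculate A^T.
[[-1, 3], [-2, 3], [-1, 1]]

The transpose sends entry (i,j) to (j,i); rows become columns.
Row 0 of A: [-1, -2, -1] -> column 0 of A^T.
Row 1 of A: [3, 3, 1] -> column 1 of A^T.
A^T = [[-1, 3], [-2, 3], [-1, 1]]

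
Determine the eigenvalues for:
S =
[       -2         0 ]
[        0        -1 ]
λ = -2, -1

Solve det(S - λI) = 0. For a 2×2 matrix the characteristic equation is λ² - (trace)λ + det = 0.
trace(S) = a + d = -2 - 1 = -3.
det(S) = a*d - b*c = (-2)*(-1) - (0)*(0) = 2 - 0 = 2.
Characteristic equation: λ² - (-3)λ + (2) = 0.
Discriminant = (-3)² - 4*(2) = 9 - 8 = 1.
λ = (-3 ± √1) / 2 = (-3 ± 1) / 2 = -2, -1.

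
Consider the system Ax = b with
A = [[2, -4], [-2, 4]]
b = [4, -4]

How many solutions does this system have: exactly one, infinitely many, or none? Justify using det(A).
Infinitely many solutions

det(A) = (2)*(4) - (-4)*(-2) = 0, so A is singular (column 2 is -2 times column 1).
b = [4, -4] = 2 * column 1 of A, so b lies in the column space of A.
A singular matrix whose right-hand side is in its column space gives a 1-parameter family of solutions — infinitely many.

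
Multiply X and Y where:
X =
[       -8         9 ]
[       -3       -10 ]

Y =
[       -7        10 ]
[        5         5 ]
XY =
[      101       -35 ]
[      -29       -80 ]

Matrix multiplication: (XY)[i][j] = sum over k of X[i][k] * Y[k][j].
  (XY)[0][0] = (-8)*(-7) + (9)*(5) = 101
  (XY)[0][1] = (-8)*(10) + (9)*(5) = -35
  (XY)[1][0] = (-3)*(-7) + (-10)*(5) = -29
  (XY)[1][1] = (-3)*(10) + (-10)*(5) = -80
XY =
[      101       -35 ]
[      -29       -80 ]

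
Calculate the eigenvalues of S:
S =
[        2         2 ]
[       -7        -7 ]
λ = -5, 0

Solve det(S - λI) = 0. For a 2×2 matrix the characteristic equation is λ² - (trace)λ + det = 0.
trace(S) = a + d = 2 - 7 = -5.
det(S) = a*d - b*c = (2)*(-7) - (2)*(-7) = -14 + 14 = 0.
Characteristic equation: λ² - (-5)λ + (0) = 0.
Discriminant = (-5)² - 4*(0) = 25 - 0 = 25.
λ = (-5 ± √25) / 2 = (-5 ± 5) / 2 = -5, 0.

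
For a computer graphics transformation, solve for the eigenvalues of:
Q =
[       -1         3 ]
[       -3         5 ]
λ = 2, 2

Solve det(Q - λI) = 0. For a 2×2 matrix the characteristic equation is λ² - (trace)λ + det = 0.
trace(Q) = a + d = -1 + 5 = 4.
det(Q) = a*d - b*c = (-1)*(5) - (3)*(-3) = -5 + 9 = 4.
Characteristic equation: λ² - (4)λ + (4) = 0.
Discriminant = (4)² - 4*(4) = 16 - 16 = 0.
λ = (4 ± √0) / 2 = (4 ± 0) / 2 = 2, 2.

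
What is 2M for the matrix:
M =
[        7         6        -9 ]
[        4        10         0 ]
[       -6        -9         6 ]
2M =
[       14        12       -18 ]
[        8        20         0 ]
[      -12       -18        12 ]

Scalar multiplication is elementwise: (2M)[i][j] = 2 * M[i][j].
  (2M)[0][0] = 2 * (7) = 14
  (2M)[0][1] = 2 * (6) = 12
  (2M)[0][2] = 2 * (-9) = -18
  (2M)[1][0] = 2 * (4) = 8
  (2M)[1][1] = 2 * (10) = 20
  (2M)[1][2] = 2 * (0) = 0
  (2M)[2][0] = 2 * (-6) = -12
  (2M)[2][1] = 2 * (-9) = -18
  (2M)[2][2] = 2 * (6) = 12
2M =
[       14        12       -18 ]
[        8        20         0 ]
[      -12       -18        12 ]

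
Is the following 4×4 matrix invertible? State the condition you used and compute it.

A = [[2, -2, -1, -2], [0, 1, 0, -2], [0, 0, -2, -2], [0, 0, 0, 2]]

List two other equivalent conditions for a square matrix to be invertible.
Yes, invertible; det(A) = -8 ≠ 0. Equivalent conditions: rank(A) = 4; Ax = 0 has only the trivial solution; 0 is not an eigenvalue; the columns of A are linearly independent.

To check invertibility, compute det(A).
The given matrix is triangular, so det(A) equals the product of its diagonal entries = -8 ≠ 0.
Since det(A) ≠ 0, A is invertible.
Equivalent conditions for a square matrix A to be invertible:
- rank(A) = 4 (full rank).
- The homogeneous system Ax = 0 has only the trivial solution x = 0.
- 0 is not an eigenvalue of A.
- The columns (equivalently rows) of A are linearly independent.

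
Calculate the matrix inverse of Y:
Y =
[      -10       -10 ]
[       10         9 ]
det(Y) = 10
Y⁻¹ =
[     9/10         1 ]
[       -1        -1 ]

For a 2×2 matrix Y = [[a, b], [c, d]] with det(Y) ≠ 0, Y⁻¹ = (1/det(Y)) * [[d, -b], [-c, a]].
det(Y) = (-10)*(9) - (-10)*(10) = -90 + 100 = 10.
Y⁻¹ = (1/10) * [[9, 10], [-10, -10]].
Dividing each entry by 10 and reducing:
Y⁻¹ =
[     9/10         1 ]
[       -1        -1 ]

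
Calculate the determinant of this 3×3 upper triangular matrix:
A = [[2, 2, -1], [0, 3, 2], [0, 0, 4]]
24

The determinant of a triangular matrix is the product of its diagonal entries (the off-diagonal entries above the diagonal do not affect it).
det(A) = (2) * (3) * (4) = 24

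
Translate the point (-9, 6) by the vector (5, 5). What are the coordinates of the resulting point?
(-4, 11)

Translation by (5, 5):
x' = -9 + 5 = -4
y' = 6 + 5 = 11
Homogeneous matrix: [[1, 0, 5], [0, 1, 5], [0, 0, 1]]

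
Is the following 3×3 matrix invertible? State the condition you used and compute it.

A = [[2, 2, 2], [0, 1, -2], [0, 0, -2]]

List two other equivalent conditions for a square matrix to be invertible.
Yes, invertible; det(A) = -4 ≠ 0. Equivalent conditions: rank(A) = 3; Ax = 0 has only the trivial solution; 0 is not an eigenvalue; the columns of A are linearly independent.

To check invertibility, compute det(A).
The given matrix is triangular, so det(A) equals the product of its diagonal entries = -4 ≠ 0.
Since det(A) ≠ 0, A is invertible.
Equivalent conditions for a square matrix A to be invertible:
- rank(A) = 3 (full rank).
- The homogeneous system Ax = 0 has only the trivial solution x = 0.
- 0 is not an eigenvalue of A.
- The columns (equivalently rows) of A are linearly independent.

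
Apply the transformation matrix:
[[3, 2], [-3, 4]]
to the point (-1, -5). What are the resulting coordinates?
(-13, -17)

Matrix multiplication:
[[3, 2], [-3, 4]] × [-1, -5]ᵀ
= [3×-1 + 2×-5, -3×-1 + 4×-5]ᵀ
= [-13.0000, -17.0000]ᵀ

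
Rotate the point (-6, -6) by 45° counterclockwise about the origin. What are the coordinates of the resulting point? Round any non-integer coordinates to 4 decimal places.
(0.0000, -8.4853)

Rotation matrix R(θ) = [[cos θ, -sin θ], [sin θ, cos θ]]; for θ = 45°:
R = [[√2/2, -√2/2], [√2/2, √2/2]]
Result: R × [-6, -6]ᵀ = [√2/2·-6 + (-√2/2)·-6, √2/2·-6 + (√2/2)·-6]ᵀ = (0.0000, -8.4853)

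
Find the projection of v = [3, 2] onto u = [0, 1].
[0, 2]

The projection of v onto u is proj_u(v) = ((v·u) / (u·u)) · u.
v·u = (3)*(0) + (2)*(1) = 2.
u·u = (0)*(0) + (1)*(1) = 1.
coefficient = 2 / 1 = 2.
proj_u(v) = 2 · [0, 1] = [0, 2].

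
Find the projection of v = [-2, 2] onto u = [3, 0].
[-2, 0]

The projection of v onto u is proj_u(v) = ((v·u) / (u·u)) · u.
v·u = (-2)*(3) + (2)*(0) = -6.
u·u = (3)*(3) + (0)*(0) = 9.
coefficient = -6 / 9 = -2/3.
proj_u(v) = -2/3 · [3, 0] = [-2, 0].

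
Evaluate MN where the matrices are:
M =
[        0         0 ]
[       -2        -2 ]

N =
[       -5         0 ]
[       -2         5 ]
MN =
[        0         0 ]
[       14       -10 ]

Matrix multiplication: (MN)[i][j] = sum over k of M[i][k] * N[k][j].
  (MN)[0][0] = (0)*(-5) + (0)*(-2) = 0
  (MN)[0][1] = (0)*(0) + (0)*(5) = 0
  (MN)[1][0] = (-2)*(-5) + (-2)*(-2) = 14
  (MN)[1][1] = (-2)*(0) + (-2)*(5) = -10
MN =
[        0         0 ]
[       14       -10 ]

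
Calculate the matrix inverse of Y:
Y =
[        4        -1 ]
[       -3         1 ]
det(Y) = 1
Y⁻¹ =
[        1         1 ]
[        3         4 ]

For a 2×2 matrix Y = [[a, b], [c, d]] with det(Y) ≠ 0, Y⁻¹ = (1/det(Y)) * [[d, -b], [-c, a]].
det(Y) = (4)*(1) - (-1)*(-3) = 4 - 3 = 1.
Y⁻¹ = (1/1) * [[1, 1], [3, 4]].
Dividing each entry by 1 and reducing:
Y⁻¹ =
[        1         1 ]
[        3         4 ]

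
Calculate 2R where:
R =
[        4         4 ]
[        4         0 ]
2R =
[        8         8 ]
[        8         0 ]

Scalar multiplication is elementwise: (2R)[i][j] = 2 * R[i][j].
  (2R)[0][0] = 2 * (4) = 8
  (2R)[0][1] = 2 * (4) = 8
  (2R)[1][0] = 2 * (4) = 8
  (2R)[1][1] = 2 * (0) = 0
2R =
[        8         8 ]
[        8         0 ]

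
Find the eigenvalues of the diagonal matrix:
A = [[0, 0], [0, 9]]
λ₁ = 0, λ₂ = 9

The characteristic polynomial of A is det(A - λI) = (0 - λ)(9 - λ) = 0.
The roots are λ = 0 and λ = 9, so the eigenvalues are the diagonal entries.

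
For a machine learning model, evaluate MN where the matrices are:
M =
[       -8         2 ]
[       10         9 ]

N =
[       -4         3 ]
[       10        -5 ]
MN =
[       52       -34 ]
[       50       -15 ]

Matrix multiplication: (MN)[i][j] = sum over k of M[i][k] * N[k][j].
  (MN)[0][0] = (-8)*(-4) + (2)*(10) = 52
  (MN)[0][1] = (-8)*(3) + (2)*(-5) = -34
  (MN)[1][0] = (10)*(-4) + (9)*(10) = 50
  (MN)[1][1] = (10)*(3) + (9)*(-5) = -15
MN =
[       52       -34 ]
[       50       -15 ]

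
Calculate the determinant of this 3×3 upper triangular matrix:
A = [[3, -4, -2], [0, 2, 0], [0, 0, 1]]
6

The determinant of a triangular matrix is the product of its diagonal entries (the off-diagonal entries above the diagonal do not affect it).
det(A) = (3) * (2) * (1) = 6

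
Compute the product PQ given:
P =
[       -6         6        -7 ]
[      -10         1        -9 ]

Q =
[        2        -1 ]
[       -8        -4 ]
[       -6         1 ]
PQ =
[      -18       -25 ]
[       26        -3 ]

Matrix multiplication: (PQ)[i][j] = sum over k of P[i][k] * Q[k][j].
  (PQ)[0][0] = (-6)*(2) + (6)*(-8) + (-7)*(-6) = -18
  (PQ)[0][1] = (-6)*(-1) + (6)*(-4) + (-7)*(1) = -25
  (PQ)[1][0] = (-10)*(2) + (1)*(-8) + (-9)*(-6) = 26
  (PQ)[1][1] = (-10)*(-1) + (1)*(-4) + (-9)*(1) = -3
PQ =
[      -18       -25 ]
[       26        -3 ]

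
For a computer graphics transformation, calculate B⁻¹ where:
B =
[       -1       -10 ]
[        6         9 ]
det(B) = 51
B⁻¹ =
[     3/17     10/51 ]
[    -2/17     -1/51 ]

For a 2×2 matrix B = [[a, b], [c, d]] with det(B) ≠ 0, B⁻¹ = (1/det(B)) * [[d, -b], [-c, a]].
det(B) = (-1)*(9) - (-10)*(6) = -9 + 60 = 51.
B⁻¹ = (1/51) * [[9, 10], [-6, -1]].
Dividing each entry by 51 and reducing:
B⁻¹ =
[     3/17     10/51 ]
[    -2/17     -1/51 ]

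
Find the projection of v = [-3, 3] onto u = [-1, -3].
[3/5, 9/5]

The projection of v onto u is proj_u(v) = ((v·u) / (u·u)) · u.
v·u = (-3)*(-1) + (3)*(-3) = -6.
u·u = (-1)*(-1) + (-3)*(-3) = 10.
coefficient = -6 / 10 = -3/5.
proj_u(v) = -3/5 · [-1, -3] = [3/5, 9/5].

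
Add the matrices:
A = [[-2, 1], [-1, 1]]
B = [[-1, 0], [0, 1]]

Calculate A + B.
[[-3, 1], [-1, 2]]

Add corresponding elements:
(-2)+(-1)=-3
(1)+(0)=1
(-1)+(0)=-1
(1)+(1)=2
A + B = [[-3, 1], [-1, 2]]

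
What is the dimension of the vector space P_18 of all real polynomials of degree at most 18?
Dimension = 19

A polynomial of degree at most 18 can be written as a₀ + a₁x + a₂x² + … + a_18x^18, with 19 free coefficients a₀, …, a_18.
The set {1, x, x², …, x^18} is a basis: it spans P_18 (every such polynomial is a linear combination of these) and is linearly independent (a polynomial is zero iff all its coefficients are zero).
Therefore dim(P_18) = 18 + 1 = 19.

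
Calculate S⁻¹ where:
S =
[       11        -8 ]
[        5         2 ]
det(S) = 62
S⁻¹ =
[     1/31      4/31 ]
[    -5/62     11/62 ]

For a 2×2 matrix S = [[a, b], [c, d]] with det(S) ≠ 0, S⁻¹ = (1/det(S)) * [[d, -b], [-c, a]].
det(S) = (11)*(2) - (-8)*(5) = 22 + 40 = 62.
S⁻¹ = (1/62) * [[2, 8], [-5, 11]].
Dividing each entry by 62 and reducing:
S⁻¹ =
[     1/31      4/31 ]
[    -5/62     11/62 ]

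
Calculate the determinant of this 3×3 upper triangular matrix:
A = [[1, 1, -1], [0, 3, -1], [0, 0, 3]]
9

The determinant of a triangular matrix is the product of its diagonal entries (the off-diagonal entries above the diagonal do not affect it).
det(A) = (1) * (3) * (3) = 9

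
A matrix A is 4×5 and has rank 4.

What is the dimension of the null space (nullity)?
1

The rank-nullity theorem for an m×n matrix states:
rank(A) + nullity(A) = n (the number of columns).
Here n = 5 and rank(A) = 4, so nullity(A) = 5 - 4 = 1.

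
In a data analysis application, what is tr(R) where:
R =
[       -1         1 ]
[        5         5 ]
tr(R) = -1 + 5 = 4

The trace of a square matrix is the sum of its diagonal entries.
Diagonal entries of R: R[0][0] = -1, R[1][1] = 5.
tr(R) = -1 + 5 = 4.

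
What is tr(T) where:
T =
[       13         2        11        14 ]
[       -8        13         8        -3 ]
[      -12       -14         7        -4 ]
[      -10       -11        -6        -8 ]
tr(T) = 13 + 13 + 7 - 8 = 25

The trace of a square matrix is the sum of its diagonal entries.
Diagonal entries of T: T[0][0] = 13, T[1][1] = 13, T[2][2] = 7, T[3][3] = -8.
tr(T) = 13 + 13 + 7 - 8 = 25.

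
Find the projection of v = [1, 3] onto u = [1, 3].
[1, 3]

The projection of v onto u is proj_u(v) = ((v·u) / (u·u)) · u.
v·u = (1)*(1) + (3)*(3) = 10.
u·u = (1)*(1) + (3)*(3) = 10.
coefficient = 10 / 10 = 1.
proj_u(v) = 1 · [1, 3] = [1, 3].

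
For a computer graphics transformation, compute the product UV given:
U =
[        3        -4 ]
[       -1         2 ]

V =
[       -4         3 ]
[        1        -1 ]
UV =
[      -16        13 ]
[        6        -5 ]

Matrix multiplication: (UV)[i][j] = sum over k of U[i][k] * V[k][j].
  (UV)[0][0] = (3)*(-4) + (-4)*(1) = -16
  (UV)[0][1] = (3)*(3) + (-4)*(-1) = 13
  (UV)[1][0] = (-1)*(-4) + (2)*(1) = 6
  (UV)[1][1] = (-1)*(3) + (2)*(-1) = -5
UV =
[      -16        13 ]
[        6        -5 ]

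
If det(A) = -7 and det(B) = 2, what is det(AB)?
-14

Use the multiplicative property of determinants: det(AB) = det(A)*det(B).
det(AB) = (-7)*(2) = -14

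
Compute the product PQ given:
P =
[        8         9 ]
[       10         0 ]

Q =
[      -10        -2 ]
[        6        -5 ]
PQ =
[      -26       -61 ]
[     -100       -20 ]

Matrix multiplication: (PQ)[i][j] = sum over k of P[i][k] * Q[k][j].
  (PQ)[0][0] = (8)*(-10) + (9)*(6) = -26
  (PQ)[0][1] = (8)*(-2) + (9)*(-5) = -61
  (PQ)[1][0] = (10)*(-10) + (0)*(6) = -100
  (PQ)[1][1] = (10)*(-2) + (0)*(-5) = -20
PQ =
[      -26       -61 ]
[     -100       -20 ]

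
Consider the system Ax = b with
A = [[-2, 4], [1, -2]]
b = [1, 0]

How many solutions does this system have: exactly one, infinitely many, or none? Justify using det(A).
No solution

det(A) = (-2)*(-2) - (4)*(1) = 0, so A is singular.
The column space of A is span(column 1) = span([-2, 1]).
b = [1, 0] is not a scalar multiple of column 1, so b ∉ column space and the system is inconsistent — no solution.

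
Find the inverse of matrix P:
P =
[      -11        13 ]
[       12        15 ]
det(P) = -321
P⁻¹ =
[   -5/107    13/321 ]
[    4/107    11/321 ]

For a 2×2 matrix P = [[a, b], [c, d]] with det(P) ≠ 0, P⁻¹ = (1/det(P)) * [[d, -b], [-c, a]].
det(P) = (-11)*(15) - (13)*(12) = -165 - 156 = -321.
P⁻¹ = (1/-321) * [[15, -13], [-12, -11]].
Dividing each entry by -321 and reducing:
P⁻¹ =
[   -5/107    13/321 ]
[    4/107    11/321 ]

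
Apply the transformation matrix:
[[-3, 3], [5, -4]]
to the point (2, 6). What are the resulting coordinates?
(12, -14)

Matrix multiplication:
[[-3, 3], [5, -4]] × [2, 6]ᵀ
= [-3×2 + 3×6, 5×2 + -4×6]ᵀ
= [12.0000, -14.0000]ᵀ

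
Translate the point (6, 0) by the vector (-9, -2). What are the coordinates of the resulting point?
(-3, -2)

Translation by (-9, -2):
x' = 6 + -9 = -3
y' = 0 + -2 = -2
Homogeneous matrix: [[1, 0, -9], [0, 1, -2], [0, 0, 1]]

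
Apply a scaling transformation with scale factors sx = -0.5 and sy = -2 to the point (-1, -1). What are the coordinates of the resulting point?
(0.5, 2)

Scaling matrix:
[[-0.50, 0], [0, -2]]
Result: (-1 × -0.5, -1 × -2) = (0.5, 2)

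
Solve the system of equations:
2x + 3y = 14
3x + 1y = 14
x = 4, y = 2

Use elimination (row reduction):
Equation 1: 2x + 3y = 14.
Equation 2: 3x + 1y = 14.
Multiply Eq1 by 3 and Eq2 by 2: 6x + 9y = 42;  6x + 2y = 28.
Subtract: (-7)y = -14, so y = 2.
Back-substitute into Eq1: 2x + 3*(2) = 14, so x = 4.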